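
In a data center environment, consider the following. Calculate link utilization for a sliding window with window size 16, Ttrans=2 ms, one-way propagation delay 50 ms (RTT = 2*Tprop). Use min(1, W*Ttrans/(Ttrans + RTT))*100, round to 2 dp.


Given: W = 16, Ttrans = 2 ms, RTT = 100 ms (= 2 * Tprop, Tprop = 50 ms)
Cycle time = Ttrans + RTT = 2 + 100 = 102 ms (first packet sent until its ACK returns)
W * Ttrans = 16 * 2 = 32 ms of sending per cycle
W * Ttrans / (Ttrans + RTT) = 32 / 102 = 0.313725
U = min(1, 0.313725) = 0.313725
U% = 31.37%

31.37


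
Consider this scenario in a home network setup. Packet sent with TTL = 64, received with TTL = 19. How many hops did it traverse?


Given: initial TTL = 64, received TTL = 19
Hops = initial TTL - received TTL
Hops = 64 - 19 = 45

45


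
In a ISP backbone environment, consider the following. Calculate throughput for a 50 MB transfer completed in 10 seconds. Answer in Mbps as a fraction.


Given: file = 50 MB, time = 10 s
File in Mb = 50 * 8 = 400 Mb
Throughput = 400 / 10 Mbps
Throughput = 40 Mbps

40


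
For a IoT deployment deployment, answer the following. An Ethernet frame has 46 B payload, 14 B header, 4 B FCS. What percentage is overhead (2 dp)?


Given: payload = 46 B, header = 14 B, trailer = 4 B
Overhead bytes = header + trailer = 14 + 4 = 18
Total frame = payload + overhead = 46 + 18 = 64
Overhead % = 18 / 64 * 100 = 28.1250% -> 28.13% (2 dp)

28.13


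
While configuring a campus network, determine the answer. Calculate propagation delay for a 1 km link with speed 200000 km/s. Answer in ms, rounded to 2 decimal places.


Given: distance = 1 km, speed = 200000 km/s
Delay = distance / speed = 1 / 200000 seconds
Delay in ms = 1 * 1000 / 200000
Delay = 0.0050 ms
Rounded to 2 dp = 0.01 ms

0.01


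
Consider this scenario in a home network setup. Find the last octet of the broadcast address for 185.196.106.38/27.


Given: IP = 185.196.106.38, prefix = /27
Host bits = 32 - 27 = 5
Network last octet = 38 AND mask = 32
Host part size = 2^5 - 1 = 31
Broadcast last octet = 32 OR 31 = 63

63


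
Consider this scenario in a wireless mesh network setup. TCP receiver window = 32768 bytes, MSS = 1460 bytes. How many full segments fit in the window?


Given: RWND = 32768 bytes, MSS = 1460 bytes
Full segments = floor(RWND / MSS)
Full segments = floor(32768 / 1460)
Full segments = floor(22.4438) = 22

22


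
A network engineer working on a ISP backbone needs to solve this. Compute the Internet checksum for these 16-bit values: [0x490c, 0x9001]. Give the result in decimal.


Given words: [0x490c, 0x9001]
Step 1: Sum all words
Raw sum = 18700 + 36865 = 55565
One's complement = ~55565 & 0xFFFF = 9970

9970


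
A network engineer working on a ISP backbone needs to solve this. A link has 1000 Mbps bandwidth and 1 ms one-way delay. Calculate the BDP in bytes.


Given: bandwidth = 1000 Mbps, delay = 1 ms
BDP in bits = 1000 * 10^6 * 1 / 1000
BDP in bits = 1000000
BDP in bytes = 1000000 / 8 = 125000

125000


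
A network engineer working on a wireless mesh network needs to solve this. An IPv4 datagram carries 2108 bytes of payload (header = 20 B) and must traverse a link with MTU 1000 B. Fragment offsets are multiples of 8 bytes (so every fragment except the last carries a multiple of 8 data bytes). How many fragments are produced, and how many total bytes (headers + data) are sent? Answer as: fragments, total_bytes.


Max data per non-final fragment = floor((MTU - header)/8)*8 = floor((1000 - 20)/8)*8 = floor(980/8)*8 = 976 B
Final fragment needs no 8-byte alignment: it can carry up to MTU - header = 980 B
Non-final fragments needed = ceil((payload - 980) / 976) = ceil(1128/976) = ceil(1.1557) = 2
Number of fragments = 2 + 1 = 3
Fragment sizes (data): 2 * 976 B + 156 B (last, 156 <= 980 OK)
Total bytes sent = payload + n_frags * header = 2108 + 3*20 = 2108 + 60 = 2168 B

3, 2168


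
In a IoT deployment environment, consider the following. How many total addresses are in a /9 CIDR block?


Given: CIDR prefix /9
Host bits = 32 - 9 = 23
Total addresses = 2^23 = 8388608

8388608


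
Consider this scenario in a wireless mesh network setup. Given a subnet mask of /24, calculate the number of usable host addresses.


Given: subnet mask /24
Host bits = 32 - 24 = 8
Total addresses = 2^8 = 256
Usable hosts = 256 - 2 (network + broadcast) = 254

254


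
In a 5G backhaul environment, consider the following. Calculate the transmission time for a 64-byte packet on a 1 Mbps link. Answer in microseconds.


Given: packet = 64 bytes, bandwidth = 1 Mbps
Packet in bits = 64 * 8 = 512 bits
Bandwidth = 1 * 10^6 = 1000000 bps
Time = 512 / 1000000 seconds
Time in us = 512 * 10^6 / 1000000 = 512

512


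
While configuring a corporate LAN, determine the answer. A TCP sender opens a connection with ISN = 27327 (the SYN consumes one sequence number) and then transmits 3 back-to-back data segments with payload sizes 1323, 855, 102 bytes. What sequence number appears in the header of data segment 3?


The SYN occupies sequence number ISN = 27327, so the first data byte is ISN + 1 = 27328.
SEQ of data segment i = (ISN + 1) + sum of payload sizes of segments 1..i-1.
Segment 1: SEQ = 27328, payload = 1323 bytes
Segment 2: SEQ = 28651, payload = 855 bytes
Segment 3: SEQ = 29506, payload = 102 bytes
SEQ of segment 3 = 27328 + 1323 + 855 = 29506

29506


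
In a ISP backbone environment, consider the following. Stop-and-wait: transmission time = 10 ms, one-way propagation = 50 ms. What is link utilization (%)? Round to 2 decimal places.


Given: Ttrans = 10 ms, Tprop = 50 ms
RTT = 2 * Tprop = 2 * 50 = 100 ms
U = Ttrans / (Ttrans + RTT)
U = 10 / (10 + 100)
U = 10 / 110 = 0.090909
U% = 9.09%

9.09


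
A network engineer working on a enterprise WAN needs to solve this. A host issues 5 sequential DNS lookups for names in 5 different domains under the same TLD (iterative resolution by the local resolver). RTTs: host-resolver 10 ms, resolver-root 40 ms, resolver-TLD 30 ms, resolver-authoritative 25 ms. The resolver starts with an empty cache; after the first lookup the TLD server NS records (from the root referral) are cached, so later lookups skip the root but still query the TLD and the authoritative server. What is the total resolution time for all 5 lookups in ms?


Lookup 1 (cold cache): local + root + TLD + auth = 10 + 40 + 30 + 25 = 105 ms
Lookups 2..5 (TLD NS cached -> skip root; new domain -> still ask TLD and auth): local + TLD + auth = 10 + 30 + 25 = 65 ms each
Remaining 4 lookups: 4 * 65 = 260 ms
Total = 105 + 260 = 365 ms

365


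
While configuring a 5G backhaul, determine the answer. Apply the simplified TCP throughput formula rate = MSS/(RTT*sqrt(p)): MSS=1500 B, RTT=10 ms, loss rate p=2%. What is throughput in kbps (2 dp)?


Given: MSS = 1500 bytes, RTT = 10 ms, loss = 2%
RTT in seconds = 10 / 1000 = 0.01
Loss rate = 2% = 0.02
sqrt(loss) = sqrt(0.02) = 0.141421356237
Throughput (bytes/s) = 1500 / (0.01 * 0.141421356237) = 1060660.1718
Throughput (kbps) = 1060660.1718 * 8 / 1000 = 8485.281374 -> 8485.28 kbps (2 dp)

8485.28


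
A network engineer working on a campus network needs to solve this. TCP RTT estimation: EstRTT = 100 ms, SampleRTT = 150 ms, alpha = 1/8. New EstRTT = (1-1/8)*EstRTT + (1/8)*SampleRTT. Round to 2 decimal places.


Given: EstRTT = 100 ms, SampleRTT = 150 ms, alpha = 1/8
New EstRTT = (1 - alpha) * EstRTT + alpha * SampleRTT
(7/8) * 100 = 87.5
(1/8) * 150 = 18.75
New EstRTT = 87.5 + 18.75 = 106.25 ms -> 106.25 ms (2 dp)

106.25


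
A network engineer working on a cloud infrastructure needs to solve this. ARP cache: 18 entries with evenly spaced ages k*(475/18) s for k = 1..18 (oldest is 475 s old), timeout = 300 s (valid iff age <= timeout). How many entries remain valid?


Ages are k * 475/18 s for k = 1..18 (spacing = 26.3889 s).
Entry k is valid iff k * 475/18 <= 300 iff k <= 18 * 300 / 475 = 11.3684
n_valid = floor(11.3684) = 11
(n_stale = 18 - 11 = 7)

11


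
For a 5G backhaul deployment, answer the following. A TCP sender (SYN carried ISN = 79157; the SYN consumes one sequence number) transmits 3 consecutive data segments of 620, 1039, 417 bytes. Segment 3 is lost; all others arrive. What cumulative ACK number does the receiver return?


SYN uses sequence number 79157; first data byte = ISN + 1 = 79158.
Segment 1: SEQ = 79158, len = 620 B, covers [79158, 79777]
Segment 2: SEQ = 79778, len = 1039 B, covers [79778, 80816]
Segment 3: SEQ = 80817, len = 417 B, covers [80817, 81233] [LOST]
In-order data received: bytes [79158, 80816] (segments 1..2).
Segment 3 missing -> gap begins at byte 80817.
Cumulative ACK = next expected in-order byte = 79158 + 620 + 1039 = 80817

80817


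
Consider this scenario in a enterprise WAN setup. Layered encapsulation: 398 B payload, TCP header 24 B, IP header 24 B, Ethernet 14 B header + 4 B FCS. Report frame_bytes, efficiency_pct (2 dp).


TCP segment = 398 + 24 = 422 B
IP packet = 422 + 24 = 446 B
Ethernet frame = 446 + 14 + 4 = 464 B
Efficiency = app / frame = 398 / 464 = 0.857759 = 85.7759% -> 85.78% (2 dp)

464, 85.78


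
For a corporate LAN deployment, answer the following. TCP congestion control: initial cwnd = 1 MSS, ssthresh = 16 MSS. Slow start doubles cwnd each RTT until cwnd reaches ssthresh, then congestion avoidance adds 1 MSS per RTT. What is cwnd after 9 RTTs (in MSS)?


RTT 0: cwnd = 1 MSS (initial)
RTT 1: cwnd = 2 MSS (slow start, doubled)
RTT 2: cwnd = 4 MSS (slow start, doubled)
RTT 3: cwnd = 8 MSS (slow start, doubled)
RTT 4: cwnd = 16 MSS (slow start, doubled)
RTT 5: cwnd = 17 MSS (congestion avoidance, +1)
RTT 6: cwnd = 18 MSS (congestion avoidance, +1)
RTT 7: cwnd = 19 MSS (congestion avoidance, +1)
RTT 8: cwnd = 20 MSS (congestion avoidance, +1)
RTT 9: cwnd = 21 MSS (congestion avoidance, +1)

21


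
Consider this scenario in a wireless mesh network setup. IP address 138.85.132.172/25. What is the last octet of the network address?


Given: IP = 138.85.132.172, prefix = /25
Subnet mask = 255.255.255.128
Last octet of IP: 172
Last octet of mask: 128
Network last octet = 172 AND 128 = 128

128


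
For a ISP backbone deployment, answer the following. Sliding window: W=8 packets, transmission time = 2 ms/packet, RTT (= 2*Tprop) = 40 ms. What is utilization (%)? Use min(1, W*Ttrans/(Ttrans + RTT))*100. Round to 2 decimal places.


Given: W = 8, Ttrans = 2 ms, RTT = 40 ms (= 2 * Tprop, Tprop = 20 ms)
Cycle time = Ttrans + RTT = 2 + 40 = 42 ms (first packet sent until its ACK returns)
W * Ttrans = 8 * 2 = 16 ms of sending per cycle
W * Ttrans / (Ttrans + RTT) = 16 / 42 = 0.380952
U = min(1, 0.380952) = 0.380952
U% = 38.10%

38.10


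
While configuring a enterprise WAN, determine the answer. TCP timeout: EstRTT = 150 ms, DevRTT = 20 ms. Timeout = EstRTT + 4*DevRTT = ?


Given: EstRTT = 150 ms, DevRTT = 20 ms
Timeout = EstRTT + 4 * DevRTT
4 * DevRTT = 4 * 20 = 80
Timeout = 150 + 80 = 230 ms

230


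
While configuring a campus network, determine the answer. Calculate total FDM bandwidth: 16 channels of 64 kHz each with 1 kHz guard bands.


Given: 16 channels, 64 kHz each, guard = 1 kHz
Channel bandwidth = 16 * 64 = 1024 kHz
Guard bands = 15 gaps * 1 kHz = 15 kHz
Total = 1024 + 15 = 1039 kHz

1039


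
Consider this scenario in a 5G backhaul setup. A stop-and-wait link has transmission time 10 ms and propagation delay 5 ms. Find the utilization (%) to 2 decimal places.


Given: Ttrans = 10 ms, Tprop = 5 ms
RTT = 2 * Tprop = 2 * 5 = 10 ms
U = Ttrans / (Ttrans + RTT)
U = 10 / (10 + 10)
U = 10 / 20 = 0.5
U% = 50.00%

50.00


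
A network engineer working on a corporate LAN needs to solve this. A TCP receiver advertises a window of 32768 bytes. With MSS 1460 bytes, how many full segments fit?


Given: RWND = 32768 bytes, MSS = 1460 bytes
Full segments = floor(RWND / MSS)
Full segments = floor(32768 / 1460)
Full segments = floor(22.4438) = 22

22


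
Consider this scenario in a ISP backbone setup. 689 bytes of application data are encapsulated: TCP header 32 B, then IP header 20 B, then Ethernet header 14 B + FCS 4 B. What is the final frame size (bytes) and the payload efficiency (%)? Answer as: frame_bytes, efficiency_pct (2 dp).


TCP segment = 689 + 32 = 721 B
IP packet = 721 + 20 = 741 B
Ethernet frame = 741 + 14 + 4 = 759 B
Efficiency = app / frame = 689 / 759 = 0.907773 = 90.7773% -> 90.78% (2 dp)

759, 90.78


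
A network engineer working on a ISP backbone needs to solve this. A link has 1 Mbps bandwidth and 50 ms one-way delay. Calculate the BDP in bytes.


Given: bandwidth = 1 Mbps, delay = 50 ms
BDP in bits = 1 * 10^6 * 50 / 1000
BDP in bits = 50000
BDP in bytes = 50000 / 8 = 6250

6250


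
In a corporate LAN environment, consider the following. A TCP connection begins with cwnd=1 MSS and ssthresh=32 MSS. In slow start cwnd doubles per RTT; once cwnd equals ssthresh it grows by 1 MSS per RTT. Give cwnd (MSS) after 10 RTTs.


RTT 0: cwnd = 1 MSS (initial)
RTT 1: cwnd = 2 MSS (slow start, doubled)
RTT 2: cwnd = 4 MSS (slow start, doubled)
RTT 3: cwnd = 8 MSS (slow start, doubled)
RTT 4: cwnd = 16 MSS (slow start, doubled)
RTT 5: cwnd = 32 MSS (slow start, doubled)
RTT 6: cwnd = 33 MSS (congestion avoidance, +1)
RTT 7: cwnd = 34 MSS (congestion avoidance, +1)
RTT 8: cwnd = 35 MSS (congestion avoidance, +1)
RTT 9: cwnd = 36 MSS (congestion avoidance, +1)
RTT 10: cwnd = 37 MSS (congestion avoidance, +1)

37


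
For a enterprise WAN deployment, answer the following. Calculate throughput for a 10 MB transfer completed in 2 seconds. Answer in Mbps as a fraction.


Given: file = 10 MB, time = 2 s
File in Mb = 10 * 8 = 80 Mb
Throughput = 80 / 2 Mbps
Throughput = 40 Mbps

40


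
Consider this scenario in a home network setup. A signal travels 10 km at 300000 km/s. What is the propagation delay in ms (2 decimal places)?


Given: distance = 10 km, speed = 300000 km/s
Delay = distance / speed = 10 / 300000 seconds
Delay in ms = 10 * 1000 / 300000
Delay = 0.0333 ms
Rounded to 2 dp = 0.03 ms

0.03


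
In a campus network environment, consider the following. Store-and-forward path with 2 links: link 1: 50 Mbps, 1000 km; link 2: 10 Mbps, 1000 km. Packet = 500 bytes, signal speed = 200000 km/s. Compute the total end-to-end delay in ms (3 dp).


Packet = 500 bytes = 4000 bits. Store-and-forward: sum (t_trans + t_prop) per link.
Link 1: t_trans = 4000/(50*10^6) s = 0.0800 ms; t_prop = 1000/200000 s = 5.0000 ms; subtotal = 5.0800 ms
Link 2: t_trans = 4000/(10*10^6) s = 0.4000 ms; t_prop = 1000/200000 s = 5.0000 ms; subtotal = 5.4000 ms
End-to-end = 5.0800 + 5.4000 = 10.4800 ms -> 10.480 ms (3 dp)

10.480


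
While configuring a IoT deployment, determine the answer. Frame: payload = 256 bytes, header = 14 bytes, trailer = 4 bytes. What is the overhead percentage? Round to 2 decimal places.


Given: payload = 256 B, header = 14 B, trailer = 4 B
Overhead bytes = header + trailer = 14 + 4 = 18
Total frame = payload + overhead = 256 + 18 = 274
Overhead % = 18 / 274 * 100 = 6.5693% -> 6.57% (2 dp)

6.57


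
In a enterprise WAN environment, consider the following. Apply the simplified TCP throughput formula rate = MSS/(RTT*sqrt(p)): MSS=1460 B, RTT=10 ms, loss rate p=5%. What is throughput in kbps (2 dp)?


Given: MSS = 1460 bytes, RTT = 10 ms, loss = 5%
RTT in seconds = 10 / 1000 = 0.01
Loss rate = 5% = 0.05
sqrt(loss) = sqrt(0.05) = 0.223606797750
Throughput (bytes/s) = 1460 / (0.01 * 0.223606797750) = 652931.8494
Throughput (kbps) = 652931.8494 * 8 / 1000 = 5223.454795 -> 5223.45 kbps (2 dp)

5223.45


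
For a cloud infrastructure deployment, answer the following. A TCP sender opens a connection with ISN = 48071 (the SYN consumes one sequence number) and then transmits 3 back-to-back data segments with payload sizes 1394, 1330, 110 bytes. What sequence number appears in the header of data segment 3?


The SYN occupies sequence number ISN = 48071, so the first data byte is ISN + 1 = 48072.
SEQ of data segment i = (ISN + 1) + sum of payload sizes of segments 1..i-1.
Segment 1: SEQ = 48072, payload = 1394 bytes
Segment 2: SEQ = 49466, payload = 1330 bytes
Segment 3: SEQ = 50796, payload = 110 bytes
SEQ of segment 3 = 48072 + 1394 + 1330 = 50796

50796


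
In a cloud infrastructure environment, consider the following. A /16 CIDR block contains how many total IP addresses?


Given: CIDR prefix /16
Host bits = 32 - 16 = 16
Total addresses = 2^16 = 65536

65536


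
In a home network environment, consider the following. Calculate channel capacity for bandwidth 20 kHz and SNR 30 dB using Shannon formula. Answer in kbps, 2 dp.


Given: B = 20 kHz, SNR = 30 dB
SNR linear = 10^(30/10) = 1000
1 + SNR = 1001
log2(1001) = 9.9672262588
C = 20 * 1000 * 9.9672262588 = 199344.5252 bps
C = 199.344525 kbps -> 199.34 kbps (2 dp)

199.34


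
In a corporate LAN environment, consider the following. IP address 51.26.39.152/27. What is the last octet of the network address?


Given: IP = 51.26.39.152, prefix = /27
Subnet mask = 255.255.255.224
Last octet of IP: 152
Last octet of mask: 224
Network last octet = 152 AND 224 = 128

128


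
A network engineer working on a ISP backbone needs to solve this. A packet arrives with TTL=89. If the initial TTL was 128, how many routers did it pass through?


Given: initial TTL = 128, received TTL = 89
Hops = initial TTL - received TTL
Hops = 128 - 89 = 39

39


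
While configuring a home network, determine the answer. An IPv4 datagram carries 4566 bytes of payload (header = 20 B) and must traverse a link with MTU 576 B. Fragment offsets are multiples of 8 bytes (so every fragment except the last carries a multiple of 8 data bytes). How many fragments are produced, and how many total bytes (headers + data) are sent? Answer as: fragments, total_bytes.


Max data per non-final fragment = floor((MTU - header)/8)*8 = floor((576 - 20)/8)*8 = floor(556/8)*8 = 552 B
Final fragment needs no 8-byte alignment: it can carry up to MTU - header = 556 B
Non-final fragments needed = ceil((payload - 556) / 552) = ceil(4010/552) = ceil(7.2645) = 8
Number of fragments = 8 + 1 = 9
Fragment sizes (data): 8 * 552 B + 150 B (last, 150 <= 556 OK)
Total bytes sent = payload + n_frags * header = 4566 + 9*20 = 4566 + 180 = 4746 B

9, 4746


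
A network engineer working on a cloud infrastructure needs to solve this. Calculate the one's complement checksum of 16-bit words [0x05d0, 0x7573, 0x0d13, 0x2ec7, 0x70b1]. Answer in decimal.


Given words: [0x05d0, 0x7573, 0x0d13, 0x2ec7, 0x70b1]
Step 1: Sum all words
Raw sum = 1488 + 30067 + 3347 + 11975 + 28849 = 75726
Step 2: Fold carry: (10190 + 1) = 10191
One's complement = ~10191 & 0xFFFF = 55344

55344


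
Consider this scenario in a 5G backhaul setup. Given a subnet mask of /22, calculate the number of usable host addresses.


Given: subnet mask /22
Host bits = 32 - 22 = 10
Total addresses = 2^10 = 1024
Usable hosts = 1024 - 2 (network + broadcast) = 1022

1022


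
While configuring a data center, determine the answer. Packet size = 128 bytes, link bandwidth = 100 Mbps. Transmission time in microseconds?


Given: packet = 128 bytes, bandwidth = 100 Mbps
Packet in bits = 128 * 8 = 1024 bits
Bandwidth = 100 * 10^6 = 100000000 bps
Time = 1024 / 100000000 seconds
Time in us = 1024 * 10^6 / 100000000 = 10.24

10.24


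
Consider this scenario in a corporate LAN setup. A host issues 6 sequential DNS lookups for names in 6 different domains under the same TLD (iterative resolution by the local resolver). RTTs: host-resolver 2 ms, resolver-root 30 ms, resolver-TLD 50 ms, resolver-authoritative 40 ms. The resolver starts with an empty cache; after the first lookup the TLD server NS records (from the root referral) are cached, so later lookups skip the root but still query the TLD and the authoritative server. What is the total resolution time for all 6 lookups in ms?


Lookup 1 (cold cache): local + root + TLD + auth = 2 + 30 + 50 + 40 = 122 ms
Lookups 2..6 (TLD NS cached -> skip root; new domain -> still ask TLD and auth): local + TLD + auth = 2 + 50 + 40 = 92 ms each
Remaining 5 lookups: 5 * 92 = 460 ms
Total = 122 + 460 = 582 ms

582


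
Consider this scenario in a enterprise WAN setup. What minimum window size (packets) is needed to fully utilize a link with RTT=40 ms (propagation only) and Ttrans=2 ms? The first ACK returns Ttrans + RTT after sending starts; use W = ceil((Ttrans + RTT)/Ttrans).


Given: Ttrans = 2 ms, RTT = 40 ms (= 2 * Tprop, Tprop = 20 ms)
Time until first ACK returns = Ttrans + RTT = 2 + 40 = 42 ms
Need W * Ttrans >= Ttrans + RTT  ->  W >= (Ttrans + RTT) / Ttrans
(Ttrans + RTT) / Ttrans = 42 / 2 = 21
W_min = ceil(21) = 21

21


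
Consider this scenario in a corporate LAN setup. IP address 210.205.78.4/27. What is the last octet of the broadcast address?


Given: IP = 210.205.78.4, prefix = /27
Host bits = 32 - 27 = 5
Network last octet = 4 AND mask = 0
Host part size = 2^5 - 1 = 31
Broadcast last octet = 0 OR 31 = 31

31


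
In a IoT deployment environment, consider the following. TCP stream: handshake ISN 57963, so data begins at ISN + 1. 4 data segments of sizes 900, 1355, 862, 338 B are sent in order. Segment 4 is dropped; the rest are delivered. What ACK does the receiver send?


SYN uses sequence number 57963; first data byte = ISN + 1 = 57964.
Segment 1: SEQ = 57964, len = 900 B, covers [57964, 58863]
Segment 2: SEQ = 58864, len = 1355 B, covers [58864, 60218]
Segment 3: SEQ = 60219, len = 862 B, covers [60219, 61080]
Segment 4: SEQ = 61081, len = 338 B, covers [61081, 61418] [LOST]
In-order data received: bytes [57964, 61080] (segments 1..3).
Segment 4 missing -> gap begins at byte 61081.
Cumulative ACK = next expected in-order byte = 57964 + 900 + 1355 + 862 = 61081

61081


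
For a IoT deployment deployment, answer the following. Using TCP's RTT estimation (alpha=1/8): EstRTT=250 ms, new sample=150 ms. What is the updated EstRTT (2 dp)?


Given: EstRTT = 250 ms, SampleRTT = 150 ms, alpha = 1/8
New EstRTT = (1 - alpha) * EstRTT + alpha * SampleRTT
(7/8) * 250 = 218.75
(1/8) * 150 = 18.75
New EstRTT = 218.75 + 18.75 = 237.5 ms -> 237.50 ms (2 dp)

237.50


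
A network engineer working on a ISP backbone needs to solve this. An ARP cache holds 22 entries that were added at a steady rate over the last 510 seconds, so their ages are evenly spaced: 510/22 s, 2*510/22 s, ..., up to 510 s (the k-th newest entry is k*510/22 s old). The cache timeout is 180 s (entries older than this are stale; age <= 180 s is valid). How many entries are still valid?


Ages are k * 510/22 s for k = 1..22 (spacing = 23.1818 s).
Entry k is valid iff k * 510/22 <= 180 iff k <= 22 * 180 / 510 = 7.7647
n_valid = floor(7.7647) = 7
(n_stale = 22 - 7 = 15)

7


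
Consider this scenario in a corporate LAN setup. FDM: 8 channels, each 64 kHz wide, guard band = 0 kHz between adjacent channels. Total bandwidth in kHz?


Given: 8 channels, 64 kHz each, guard = 0 kHz
Channel bandwidth = 8 * 64 = 512 kHz
Guard bands = 7 gaps * 0 kHz = 0 kHz
Total = 512 + 0 = 512 kHz

512


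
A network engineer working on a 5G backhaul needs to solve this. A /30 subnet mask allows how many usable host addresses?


Given: subnet mask /30
Host bits = 32 - 30 = 2
Total addresses = 2^2 = 4
Usable hosts = 4 - 2 (network + broadcast) = 2

2


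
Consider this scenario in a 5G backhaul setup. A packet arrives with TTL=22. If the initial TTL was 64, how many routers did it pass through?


Given: initial TTL = 64, received TTL = 22
Hops = initial TTL - received TTL
Hops = 64 - 22 = 42

42


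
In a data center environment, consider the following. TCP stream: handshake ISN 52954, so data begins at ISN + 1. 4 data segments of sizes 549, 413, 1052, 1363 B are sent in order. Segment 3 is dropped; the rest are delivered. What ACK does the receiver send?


SYN uses sequence number 52954; first data byte = ISN + 1 = 52955.
Segment 1: SEQ = 52955, len = 549 B, covers [52955, 53503]
Segment 2: SEQ = 53504, len = 413 B, covers [53504, 53916]
Segment 3: SEQ = 53917, len = 1052 B, covers [53917, 54968] [LOST]
Segment 4: SEQ = 54969, len = 1363 B, covers [54969, 56331]
In-order data received: bytes [52955, 53916] (segments 1..2).
Segment 3 missing -> gap begins at byte 53917; later segments buffered out of order.
Cumulative ACK = next expected in-order byte = 52955 + 549 + 413 = 53917

53917


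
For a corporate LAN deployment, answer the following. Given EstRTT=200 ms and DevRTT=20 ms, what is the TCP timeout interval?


Given: EstRTT = 200 ms, DevRTT = 20 ms
Timeout = EstRTT + 4 * DevRTT
4 * DevRTT = 4 * 20 = 80
Timeout = 200 + 80 = 280 ms

280


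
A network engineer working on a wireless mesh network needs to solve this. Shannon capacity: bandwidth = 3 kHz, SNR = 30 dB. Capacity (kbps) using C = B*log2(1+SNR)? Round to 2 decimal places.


Given: B = 3 kHz, SNR = 30 dB
SNR linear = 10^(30/10) = 1000
1 + SNR = 1001
log2(1001) = 9.9672262588
C = 3 * 1000 * 9.9672262588 = 29901.6788 bps
C = 29.901679 kbps -> 29.90 kbps (2 dp)

29.90


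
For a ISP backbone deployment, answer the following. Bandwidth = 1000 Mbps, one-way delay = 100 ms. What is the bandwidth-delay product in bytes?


Given: bandwidth = 1000 Mbps, delay = 100 ms
BDP in bits = 1000 * 10^6 * 100 / 1000
BDP in bits = 100000000
BDP in bytes = 100000000 / 8 = 12500000

12500000


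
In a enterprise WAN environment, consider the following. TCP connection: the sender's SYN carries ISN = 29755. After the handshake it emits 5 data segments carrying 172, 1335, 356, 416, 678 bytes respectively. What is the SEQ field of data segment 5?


The SYN occupies sequence number ISN = 29755, so the first data byte is ISN + 1 = 29756.
SEQ of data segment i = (ISN + 1) + sum of payload sizes of segments 1..i-1.
Segment 1: SEQ = 29756, payload = 172 bytes
Segment 2: SEQ = 29928, payload = 1335 bytes
Segment 3: SEQ = 31263, payload = 356 bytes
Segment 4: SEQ = 31619, payload = 416 bytes
Segment 5: SEQ = 32035, payload = 678 bytes
SEQ of segment 5 = 29756 + 172 + 1335 + 356 + 416 = 32035

32035


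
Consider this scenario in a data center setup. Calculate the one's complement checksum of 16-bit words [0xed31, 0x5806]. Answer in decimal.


Given words: [0xed31, 0x5806]
Step 1: Sum all words
Raw sum = 60721 + 22534 = 83255
Step 2: Fold carry: (17719 + 1) = 17720
One's complement = ~17720 & 0xFFFF = 47815

47815


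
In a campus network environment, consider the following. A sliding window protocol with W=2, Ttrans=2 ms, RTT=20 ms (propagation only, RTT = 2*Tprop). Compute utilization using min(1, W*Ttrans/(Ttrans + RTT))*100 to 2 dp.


Given: W = 2, Ttrans = 2 ms, RTT = 20 ms (= 2 * Tprop, Tprop = 10 ms)
Cycle time = Ttrans + RTT = 2 + 20 = 22 ms (first packet sent until its ACK returns)
W * Ttrans = 2 * 2 = 4 ms of sending per cycle
W * Ttrans / (Ttrans + RTT) = 4 / 22 = 0.181818
U = min(1, 0.181818) = 0.181818
U% = 18.18%

18.18


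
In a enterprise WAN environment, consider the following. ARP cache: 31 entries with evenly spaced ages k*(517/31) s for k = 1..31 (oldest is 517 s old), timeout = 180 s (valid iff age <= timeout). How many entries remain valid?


Ages are k * 517/31 s for k = 1..31 (spacing = 16.6774 s).
Entry k is valid iff k * 517/31 <= 180 iff k <= 31 * 180 / 517 = 10.7930
n_valid = floor(10.7930) = 10
(n_stale = 31 - 10 = 21)

10


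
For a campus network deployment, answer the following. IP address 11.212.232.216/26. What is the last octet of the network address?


Given: IP = 11.212.232.216, prefix = /26
Subnet mask = 255.255.255.192
Last octet of IP: 216
Last octet of mask: 192
Network last octet = 216 AND 192 = 192

192


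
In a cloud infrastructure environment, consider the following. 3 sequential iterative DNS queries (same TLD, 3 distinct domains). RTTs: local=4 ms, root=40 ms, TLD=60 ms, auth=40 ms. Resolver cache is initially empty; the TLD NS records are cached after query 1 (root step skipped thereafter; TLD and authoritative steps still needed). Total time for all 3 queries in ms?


Lookup 1 (cold cache): local + root + TLD + auth = 4 + 40 + 60 + 40 = 144 ms
Lookups 2..3 (TLD NS cached -> skip root; new domain -> still ask TLD and auth): local + TLD + auth = 4 + 60 + 40 = 104 ms each
Remaining 2 lookups: 2 * 104 = 208 ms
Total = 144 + 208 = 352 ms

352


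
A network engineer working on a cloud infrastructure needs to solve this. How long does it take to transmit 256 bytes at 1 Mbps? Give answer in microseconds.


Given: packet = 256 bytes, bandwidth = 1 Mbps
Packet in bits = 256 * 8 = 2048 bits
Bandwidth = 1 * 10^6 = 1000000 bps
Time = 2048 / 1000000 seconds
Time in us = 2048 * 10^6 / 1000000 = 2048

2048


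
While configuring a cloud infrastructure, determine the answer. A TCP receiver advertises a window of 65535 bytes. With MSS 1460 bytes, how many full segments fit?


Given: RWND = 65535 bytes, MSS = 1460 bytes
Full segments = floor(RWND / MSS)
Full segments = floor(65535 / 1460)
Full segments = floor(44.887) = 44

44


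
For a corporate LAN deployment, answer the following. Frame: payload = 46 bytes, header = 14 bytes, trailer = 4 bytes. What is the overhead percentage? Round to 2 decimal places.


Given: payload = 46 B, header = 14 B, trailer = 4 B
Overhead bytes = header + trailer = 14 + 4 = 18
Total frame = payload + overhead = 46 + 18 = 64
Overhead % = 18 / 64 * 100 = 28.1250% -> 28.13% (2 dp)

28.13


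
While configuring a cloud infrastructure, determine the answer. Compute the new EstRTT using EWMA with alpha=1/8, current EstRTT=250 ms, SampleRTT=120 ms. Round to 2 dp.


Given: EstRTT = 250 ms, SampleRTT = 120 ms, alpha = 1/8
New EstRTT = (1 - alpha) * EstRTT + alpha * SampleRTT
(7/8) * 250 = 218.75
(1/8) * 120 = 15
New EstRTT = 218.75 + 15 = 233.75 ms -> 233.75 ms (2 dp)

233.75


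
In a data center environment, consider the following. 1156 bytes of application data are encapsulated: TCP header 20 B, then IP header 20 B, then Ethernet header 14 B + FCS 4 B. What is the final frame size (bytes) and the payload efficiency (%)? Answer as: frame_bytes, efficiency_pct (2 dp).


TCP segment = 1156 + 20 = 1176 B
IP packet = 1176 + 20 = 1196 B
Ethernet frame = 1196 + 14 + 4 = 1214 B
Efficiency = app / frame = 1156 / 1214 = 0.952224 = 95.2224% -> 95.22% (2 dp)

1214, 95.22


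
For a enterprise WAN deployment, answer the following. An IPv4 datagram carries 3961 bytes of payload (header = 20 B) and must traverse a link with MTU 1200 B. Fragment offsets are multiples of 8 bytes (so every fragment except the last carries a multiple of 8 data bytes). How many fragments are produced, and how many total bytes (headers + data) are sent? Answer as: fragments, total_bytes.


Max data per non-final fragment = floor((MTU - header)/8)*8 = floor((1200 - 20)/8)*8 = floor(1180/8)*8 = 1176 B
Final fragment needs no 8-byte alignment: it can carry up to MTU - header = 1180 B
Non-final fragments needed = ceil((payload - 1180) / 1176) = ceil(2781/1176) = ceil(2.3648) = 3
Number of fragments = 3 + 1 = 4
Fragment sizes (data): 3 * 1176 B + 433 B (last, 433 <= 1180 OK)
Total bytes sent = payload + n_frags * header = 3961 + 4*20 = 3961 + 80 = 4041 B

4, 4041


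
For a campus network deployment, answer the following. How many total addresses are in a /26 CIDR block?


Given: CIDR prefix /26
Host bits = 32 - 26 = 6
Total addresses = 2^6 = 64

64


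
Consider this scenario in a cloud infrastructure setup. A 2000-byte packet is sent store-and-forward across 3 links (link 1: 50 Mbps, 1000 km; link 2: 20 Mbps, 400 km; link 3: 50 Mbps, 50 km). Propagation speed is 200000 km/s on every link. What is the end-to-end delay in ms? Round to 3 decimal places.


Packet = 2000 bytes = 16000 bits. Store-and-forward: sum (t_trans + t_prop) per link.
Link 1: t_trans = 16000/(50*10^6) s = 0.3200 ms; t_prop = 1000/200000 s = 5.0000 ms; subtotal = 5.3200 ms
Link 2: t_trans = 16000/(20*10^6) s = 0.8000 ms; t_prop = 400/200000 s = 2.0000 ms; subtotal = 2.8000 ms
Link 3: t_trans = 16000/(50*10^6) s = 0.3200 ms; t_prop = 50/200000 s = 0.2500 ms; subtotal = 0.5700 ms
End-to-end = 5.3200 + 2.8000 + 0.5700 = 8.6900 ms -> 8.690 ms (3 dp)

8.690


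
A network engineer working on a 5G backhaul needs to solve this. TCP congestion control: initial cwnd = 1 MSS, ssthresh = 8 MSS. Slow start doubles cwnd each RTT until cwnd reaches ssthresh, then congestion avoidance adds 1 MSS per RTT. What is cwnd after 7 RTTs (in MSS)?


RTT 0: cwnd = 1 MSS (initial)
RTT 1: cwnd = 2 MSS (slow start, doubled)
RTT 2: cwnd = 4 MSS (slow start, doubled)
RTT 3: cwnd = 8 MSS (slow start, doubled)
RTT 4: cwnd = 9 MSS (congestion avoidance, +1)
RTT 5: cwnd = 10 MSS (congestion avoidance, +1)
RTT 6: cwnd = 11 MSS (congestion avoidance, +1)
RTT 7: cwnd = 12 MSS (congestion avoidance, +1)

12


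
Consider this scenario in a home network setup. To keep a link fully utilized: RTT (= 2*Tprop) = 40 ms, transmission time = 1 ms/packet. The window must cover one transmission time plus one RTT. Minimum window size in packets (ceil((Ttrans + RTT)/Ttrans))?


Given: Ttrans = 1 ms, RTT = 40 ms (= 2 * Tprop, Tprop = 20 ms)
Time until first ACK returns = Ttrans + RTT = 1 + 40 = 41 ms
Need W * Ttrans >= Ttrans + RTT  ->  W >= (Ttrans + RTT) / Ttrans
(Ttrans + RTT) / Ttrans = 41 / 1 = 41
W_min = ceil(41) = 41

41


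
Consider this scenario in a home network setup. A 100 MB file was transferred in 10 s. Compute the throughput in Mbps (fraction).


Given: file = 100 MB, time = 10 s
File in Mb = 100 * 8 = 800 Mb
Throughput = 800 / 10 Mbps
Throughput = 80 Mbps

80


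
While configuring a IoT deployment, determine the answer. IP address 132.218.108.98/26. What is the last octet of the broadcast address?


Given: IP = 132.218.108.98, prefix = /26
Host bits = 32 - 26 = 6
Network last octet = 98 AND mask = 64
Host part size = 2^6 - 1 = 63
Broadcast last octet = 64 OR 63 = 127

127


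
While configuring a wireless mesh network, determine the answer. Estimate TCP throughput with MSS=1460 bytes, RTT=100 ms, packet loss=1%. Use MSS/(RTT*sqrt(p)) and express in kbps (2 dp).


Given: MSS = 1460 bytes, RTT = 100 ms, loss = 1%
RTT in seconds = 100 / 1000 = 0.1
Loss rate = 1% = 0.01
sqrt(loss) = sqrt(0.01) = 0.1
Throughput (bytes/s) = 1460 / (0.1 * 0.1) = 146000.0000
Throughput (kbps) = 146000.0000 * 8 / 1000 = 1168.000000 -> 1168.00 kbps (2 dp)

1168.00


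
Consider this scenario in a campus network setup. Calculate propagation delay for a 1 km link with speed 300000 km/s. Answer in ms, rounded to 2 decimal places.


Given: distance = 1 km, speed = 300000 km/s
Delay = distance / speed = 1 / 300000 seconds
Delay in ms = 1 * 1000 / 300000
Delay = 0.0033 ms
Rounded to 2 dp = 0.00 ms

0.00


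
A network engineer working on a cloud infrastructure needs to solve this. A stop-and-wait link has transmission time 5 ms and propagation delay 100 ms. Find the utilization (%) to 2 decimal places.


Given: Ttrans = 5 ms, Tprop = 100 ms
RTT = 2 * Tprop = 2 * 100 = 200 ms
U = Ttrans / (Ttrans + RTT)
U = 5 / (5 + 200)
U = 5 / 205 = 0.02439
U% = 2.44%

2.44


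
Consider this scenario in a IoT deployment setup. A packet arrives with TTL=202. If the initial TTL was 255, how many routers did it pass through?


Given: initial TTL = 255, received TTL = 202
Hops = initial TTL - received TTL
Hops = 255 - 202 = 53

53


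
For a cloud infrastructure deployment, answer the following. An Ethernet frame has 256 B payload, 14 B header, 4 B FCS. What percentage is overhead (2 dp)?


Given: payload = 256 B, header = 14 B, trailer = 4 B
Overhead bytes = header + trailer = 14 + 4 = 18
Total frame = payload + overhead = 256 + 18 = 274
Overhead % = 18 / 274 * 100 = 6.5693% -> 6.57% (2 dp)

6.57


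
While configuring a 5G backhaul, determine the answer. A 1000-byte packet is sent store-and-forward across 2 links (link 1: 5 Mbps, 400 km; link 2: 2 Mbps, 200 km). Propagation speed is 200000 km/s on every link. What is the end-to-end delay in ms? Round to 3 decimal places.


Packet = 1000 bytes = 8000 bits. Store-and-forward: sum (t_trans + t_prop) per link.
Link 1: t_trans = 8000/(5*10^6) s = 1.6000 ms; t_prop = 400/200000 s = 2.0000 ms; subtotal = 3.6000 ms
Link 2: t_trans = 8000/(2*10^6) s = 4.0000 ms; t_prop = 200/200000 s = 1.0000 ms; subtotal = 5.0000 ms
End-to-end = 3.6000 + 5.0000 = 8.6000 ms -> 8.600 ms (3 dp)

8.600


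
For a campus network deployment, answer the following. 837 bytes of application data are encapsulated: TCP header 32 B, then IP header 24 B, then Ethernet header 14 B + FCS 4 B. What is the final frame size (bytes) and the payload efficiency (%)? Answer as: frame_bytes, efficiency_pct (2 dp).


TCP segment = 837 + 32 = 869 B
IP packet = 869 + 24 = 893 B
Ethernet frame = 893 + 14 + 4 = 911 B
Efficiency = app / frame = 837 / 911 = 0.918771 = 91.8771% -> 91.88% (2 dp)

911, 91.88


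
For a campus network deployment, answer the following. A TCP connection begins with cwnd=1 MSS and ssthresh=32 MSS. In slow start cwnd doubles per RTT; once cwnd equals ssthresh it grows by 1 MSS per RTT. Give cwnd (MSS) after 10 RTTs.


RTT 0: cwnd = 1 MSS (initial)
RTT 1: cwnd = 2 MSS (slow start, doubled)
RTT 2: cwnd = 4 MSS (slow start, doubled)
RTT 3: cwnd = 8 MSS (slow start, doubled)
RTT 4: cwnd = 16 MSS (slow start, doubled)
RTT 5: cwnd = 32 MSS (slow start, doubled)
RTT 6: cwnd = 33 MSS (congestion avoidance, +1)
RTT 7: cwnd = 34 MSS (congestion avoidance, +1)
RTT 8: cwnd = 35 MSS (congestion avoidance, +1)
RTT 9: cwnd = 36 MSS (congestion avoidance, +1)
RTT 10: cwnd = 37 MSS (congestion avoidance, +1)

37


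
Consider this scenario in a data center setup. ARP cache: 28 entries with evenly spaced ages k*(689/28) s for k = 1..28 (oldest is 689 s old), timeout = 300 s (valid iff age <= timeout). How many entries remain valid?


Ages are k * 689/28 s for k = 1..28 (spacing = 24.6071 s).
Entry k is valid iff k * 689/28 <= 300 iff k <= 28 * 300 / 689 = 12.1916
n_valid = floor(12.1916) = 12
(n_stale = 28 - 12 = 16)

12


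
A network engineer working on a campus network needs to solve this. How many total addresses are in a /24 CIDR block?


Given: CIDR prefix /24
Host bits = 32 - 24 = 8
Total addresses = 2^8 = 256

256


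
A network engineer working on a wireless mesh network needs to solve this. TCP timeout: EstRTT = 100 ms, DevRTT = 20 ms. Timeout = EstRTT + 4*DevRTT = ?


Given: EstRTT = 100 ms, DevRTT = 20 ms
Timeout = EstRTT + 4 * DevRTT
4 * DevRTT = 4 * 20 = 80
Timeout = 100 + 80 = 180 ms

180


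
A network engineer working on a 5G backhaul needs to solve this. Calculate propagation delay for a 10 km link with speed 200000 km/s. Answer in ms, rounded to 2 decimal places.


Given: distance = 10 km, speed = 200000 km/s
Delay = distance / speed = 10 / 200000 seconds
Delay in ms = 10 * 1000 / 200000
Delay = 0.0500 ms
Rounded to 2 dp = 0.05 ms

0.05


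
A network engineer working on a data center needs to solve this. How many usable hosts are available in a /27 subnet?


Given: subnet mask /27
Host bits = 32 - 27 = 5
Total addresses = 2^5 = 32
Usable hosts = 32 - 2 (network + broadcast) = 30

30


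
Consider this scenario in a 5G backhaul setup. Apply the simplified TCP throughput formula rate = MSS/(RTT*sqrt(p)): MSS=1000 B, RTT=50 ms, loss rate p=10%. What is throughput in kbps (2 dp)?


Given: MSS = 1000 bytes, RTT = 50 ms, loss = 10%
RTT in seconds = 50 / 1000 = 0.05
Loss rate = 10% = 0.1
sqrt(loss) = sqrt(0.1) = 0.316227766017
Throughput (bytes/s) = 1000 / (0.05 * 0.316227766017) = 63245.5532
Throughput (kbps) = 63245.5532 * 8 / 1000 = 505.964426 -> 505.96 kbps (2 dp)

505.96


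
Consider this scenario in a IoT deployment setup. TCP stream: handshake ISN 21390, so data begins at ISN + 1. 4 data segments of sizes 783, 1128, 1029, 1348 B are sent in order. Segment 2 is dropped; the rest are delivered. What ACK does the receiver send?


SYN uses sequence number 21390; first data byte = ISN + 1 = 21391.
Segment 1: SEQ = 21391, len = 783 B, covers [21391, 22173]
Segment 2: SEQ = 22174, len = 1128 B, covers [22174, 23301] [LOST]
Segment 3: SEQ = 23302, len = 1029 B, covers [23302, 24330]
Segment 4: SEQ = 24331, len = 1348 B, covers [24331, 25678]
In-order data received: bytes [21391, 22173] (segments 1..1).
Segment 2 missing -> gap begins at byte 22174; later segments buffered out of order.
Cumulative ACK = next expected in-order byte = 21391 + 783 = 22174

22174
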